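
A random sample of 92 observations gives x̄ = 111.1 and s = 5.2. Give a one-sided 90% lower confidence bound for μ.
μ ≥ 110.40

Lower bound (one-sided):
t* = 1.291 (one-sided for 90%)
Lower bound = x̄ - t* · s/√n = 111.1 - 1.291 · 5.2/√92 = 110.40

We are 90% confident that μ ≥ 110.40.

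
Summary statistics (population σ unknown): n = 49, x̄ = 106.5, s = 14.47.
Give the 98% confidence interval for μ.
(101.52, 111.48)

t-interval (σ unknown):
df = n - 1 = 48
t* = 2.407 for 98% confidence

Margin of error = t* · s/√n = 2.407 · 14.47/√49 = 4.98

CI: (101.52, 111.48)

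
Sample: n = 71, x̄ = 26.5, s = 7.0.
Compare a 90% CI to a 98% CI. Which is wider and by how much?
98% CI is wider by 1.19

df = 70
90% CI: t* = 1.667, (25.12, 27.88), width = 2 · t* · s/√n = 2.77
98% CI: t* = 2.381, (24.52, 28.48), width = 2 · t* · s/√n = 3.96

The 98% CI is wider by 3.96 - 2.77 = 1.19.
Higher confidence requires a wider interval.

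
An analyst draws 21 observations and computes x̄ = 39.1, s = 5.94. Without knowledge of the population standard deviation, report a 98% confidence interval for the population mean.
(35.82, 42.38)

t-interval (σ unknown):
df = n - 1 = 20
t* = 2.528 for 98% confidence

Margin of error = t* · s/√n = 2.528 · 5.94/√21 = 3.28

CI: (35.82, 42.38)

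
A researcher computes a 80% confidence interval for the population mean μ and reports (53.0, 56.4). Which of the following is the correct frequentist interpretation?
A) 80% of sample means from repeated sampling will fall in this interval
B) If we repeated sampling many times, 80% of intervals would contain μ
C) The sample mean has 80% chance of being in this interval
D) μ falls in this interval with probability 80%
B

A) Wrong — coverage applies to intervals containing μ, not to future x̄ values.
B) Correct — this is the frequentist long-run coverage interpretation.
C) Wrong — x̄ is observed and sits in the interval by construction.
D) Wrong — μ is fixed; the randomness lives in the interval, not in μ.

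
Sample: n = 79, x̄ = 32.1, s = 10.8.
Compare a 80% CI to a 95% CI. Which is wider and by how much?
95% CI is wider by 1.70

df = 78
80% CI: t* = 1.292, (30.53, 33.67), width = 2 · t* · s/√n = 3.14
95% CI: t* = 1.991, (29.68, 34.52), width = 2 · t* · s/√n = 4.84

The 95% CI is wider by 4.84 - 3.14 = 1.70.
Higher confidence requires a wider interval.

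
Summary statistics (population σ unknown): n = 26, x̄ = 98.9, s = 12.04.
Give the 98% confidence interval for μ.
(93.03, 104.77)

t-interval (σ unknown):
df = n - 1 = 25
t* = 2.485 for 98% confidence

Margin of error = t* · s/√n = 2.485 · 12.04/√26 = 5.87

CI: (93.03, 104.77)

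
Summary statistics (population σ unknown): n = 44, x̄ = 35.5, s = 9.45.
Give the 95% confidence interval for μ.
(32.63, 38.37)

t-interval (σ unknown):
df = n - 1 = 43
t* = 2.017 for 95% confidence

Margin of error = t* · s/√n = 2.017 · 9.45/√44 = 2.87

CI: (32.63, 38.37)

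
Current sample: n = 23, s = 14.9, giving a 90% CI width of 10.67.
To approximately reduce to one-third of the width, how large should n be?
n ≈ 207

CI width ∝ 1/√n
To reduce width by factor 3, need √n to grow by 3 → need 3² = 9 times as many samples.

Current: n = 23, width = 10.67
New: n = 207, width ≈ 3.42

Width reduced by factor of 10.67/3.42 = 3.12.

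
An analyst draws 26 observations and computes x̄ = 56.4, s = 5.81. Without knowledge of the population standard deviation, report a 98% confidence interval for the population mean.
(53.57, 59.23)

t-interval (σ unknown):
df = n - 1 = 25
t* = 2.485 for 98% confidence

Margin of error = t* · s/√n = 2.485 · 5.81/√26 = 2.83

CI: (53.57, 59.23)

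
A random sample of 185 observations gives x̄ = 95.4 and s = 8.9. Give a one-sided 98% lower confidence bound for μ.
μ ≥ 94.05

Lower bound (one-sided):
t* = 2.068 (one-sided for 98%)
Lower bound = x̄ - t* · s/√n = 95.4 - 2.068 · 8.9/√185 = 94.05

We are 98% confident that μ ≥ 94.05.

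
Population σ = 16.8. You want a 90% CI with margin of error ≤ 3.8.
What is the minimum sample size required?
n ≥ 53

For margin E ≤ 3.8:
n ≥ (z* · σ / E)²
n ≥ (1.645 · 16.8 / 3.8)²
n ≥ 52.89

Minimum n = 53 (rounding up)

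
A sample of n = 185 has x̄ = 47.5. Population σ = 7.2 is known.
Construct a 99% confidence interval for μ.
(46.14, 48.86)

z-interval (σ known):
z* = 2.576 for 99% confidence

Margin of error = z* · σ/√n = 2.576 · 7.2/√185 = 1.36

CI: (47.5 - 1.36, 47.5 + 1.36) = (46.14, 48.86)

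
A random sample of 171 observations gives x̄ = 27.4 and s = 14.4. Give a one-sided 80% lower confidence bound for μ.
μ ≥ 26.47

Lower bound (one-sided):
t* = 0.844 (one-sided for 80%)
Lower bound = x̄ - t* · s/√n = 27.4 - 0.844 · 14.4/√171 = 26.47

We are 80% confident that μ ≥ 26.47.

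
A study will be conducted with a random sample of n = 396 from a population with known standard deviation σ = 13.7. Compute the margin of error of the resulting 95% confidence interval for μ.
Margin of error = 1.35

Margin of error = z* · σ/√n
= 1.960 · 13.7/√396
= 1.960 · 13.7/19.8997
= 1.35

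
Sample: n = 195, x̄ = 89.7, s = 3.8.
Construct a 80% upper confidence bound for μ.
μ ≤ 89.93

Upper bound (one-sided):
t* = 0.843 (one-sided for 80%)
Upper bound = x̄ + t* · s/√n = 89.7 + 0.843 · 3.8/√195 = 89.93

We are 80% confident that μ ≤ 89.93.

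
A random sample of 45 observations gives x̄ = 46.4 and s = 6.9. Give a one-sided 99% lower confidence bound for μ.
μ ≥ 43.92

Lower bound (one-sided):
t* = 2.414 (one-sided for 99%)
Lower bound = x̄ - t* · s/√n = 46.4 - 2.414 · 6.9/√45 = 43.92

We are 99% confident that μ ≥ 43.92.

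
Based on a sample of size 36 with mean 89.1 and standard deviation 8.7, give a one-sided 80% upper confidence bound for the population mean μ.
μ ≤ 90.34

Upper bound (one-sided):
t* = 0.852 (one-sided for 80%)
Upper bound = x̄ + t* · s/√n = 89.1 + 0.852 · 8.7/√36 = 90.34

We are 80% confident that μ ≤ 90.34.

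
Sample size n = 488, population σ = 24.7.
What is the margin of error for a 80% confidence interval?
Margin of error = 1.43

Margin of error = z* · σ/√n
= 1.282 · 24.7/√488
= 1.282 · 24.7/22.0907
= 1.43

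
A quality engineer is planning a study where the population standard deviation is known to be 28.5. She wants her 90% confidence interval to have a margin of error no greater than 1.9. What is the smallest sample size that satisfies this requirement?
n ≥ 609

For margin E ≤ 1.9:
n ≥ (z* · σ / E)²
n ≥ (1.645 · 28.5 / 1.9)²
n ≥ 608.86

Minimum n = 609 (rounding up)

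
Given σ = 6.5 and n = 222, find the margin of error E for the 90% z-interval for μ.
Margin of error = 0.72

Margin of error = z* · σ/√n
= 1.645 · 6.5/√222
= 1.645 · 6.5/14.8997
= 0.72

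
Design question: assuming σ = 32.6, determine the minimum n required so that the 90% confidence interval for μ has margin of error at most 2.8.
n ≥ 367

For margin E ≤ 2.8:
n ≥ (z* · σ / E)²
n ≥ (1.645 · 32.6 / 2.8)²
n ≥ 366.82

Minimum n = 367 (rounding up)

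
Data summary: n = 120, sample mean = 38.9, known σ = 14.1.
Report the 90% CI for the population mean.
(36.78, 41.02)

z-interval (σ known):
z* = 1.645 for 90% confidence

Margin of error = z* · σ/√n = 1.645 · 14.1/√120 = 2.12

CI: (38.9 - 2.12, 38.9 + 2.12) = (36.78, 41.02)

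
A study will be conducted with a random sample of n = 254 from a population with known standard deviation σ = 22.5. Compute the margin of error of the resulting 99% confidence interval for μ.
Margin of error = 3.64

Margin of error = z* · σ/√n
= 2.576 · 22.5/√254
= 2.576 · 22.5/15.9374
= 3.64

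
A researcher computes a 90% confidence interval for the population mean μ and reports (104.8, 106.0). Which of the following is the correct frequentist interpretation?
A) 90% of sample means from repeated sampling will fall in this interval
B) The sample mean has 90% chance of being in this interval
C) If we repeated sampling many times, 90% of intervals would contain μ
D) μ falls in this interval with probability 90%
C

A) Wrong — coverage applies to intervals containing μ, not to future x̄ values.
B) Wrong — x̄ is observed and sits in the interval by construction.
C) Correct — this is the frequentist long-run coverage interpretation.
D) Wrong — μ is fixed; the randomness lives in the interval, not in μ.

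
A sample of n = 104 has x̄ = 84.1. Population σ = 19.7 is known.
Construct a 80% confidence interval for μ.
(81.62, 86.58)

z-interval (σ known):
z* = 1.282 for 80% confidence

Margin of error = z* · σ/√n = 1.282 · 19.7/√104 = 2.48

CI: (84.1 - 2.48, 84.1 + 2.48) = (81.62, 86.58)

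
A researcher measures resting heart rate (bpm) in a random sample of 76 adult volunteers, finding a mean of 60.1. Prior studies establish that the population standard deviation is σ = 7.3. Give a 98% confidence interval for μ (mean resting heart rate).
(58.15, 62.05)

z-interval (σ known):
z* = 2.326 for 98% confidence

Margin of error = z* · σ/√n = 2.326 · 7.3/√76 = 1.95

CI: (60.1 - 1.95, 60.1 + 1.95) = (58.15, 62.05)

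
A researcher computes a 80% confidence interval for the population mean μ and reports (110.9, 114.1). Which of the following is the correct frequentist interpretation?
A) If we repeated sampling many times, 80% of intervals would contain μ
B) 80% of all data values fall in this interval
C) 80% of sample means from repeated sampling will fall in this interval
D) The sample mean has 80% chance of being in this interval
A

A) Correct — this is the frequentist long-run coverage interpretation.
B) Wrong — a CI is about the parameter μ, not individual data values.
C) Wrong — coverage applies to intervals containing μ, not to future x̄ values.
D) Wrong — x̄ is observed and sits in the interval by construction.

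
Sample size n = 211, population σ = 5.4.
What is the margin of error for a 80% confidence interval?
Margin of error = 0.48

Margin of error = z* · σ/√n
= 1.282 · 5.4/√211
= 1.282 · 5.4/14.5258
= 0.48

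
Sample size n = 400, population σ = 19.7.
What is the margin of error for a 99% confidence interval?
Margin of error = 2.54

Margin of error = z* · σ/√n
= 2.576 · 19.7/√400
= 2.576 · 19.7/20.0000
= 2.54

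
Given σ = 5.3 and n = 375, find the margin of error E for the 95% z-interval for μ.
Margin of error = 0.54

Margin of error = z* · σ/√n
= 1.960 · 5.3/√375
= 1.960 · 5.3/19.3649
= 0.54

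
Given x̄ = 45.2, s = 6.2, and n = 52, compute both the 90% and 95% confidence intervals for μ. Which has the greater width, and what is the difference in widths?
95% CI is wider by 0.57

df = 51
90% CI: t* = 1.675, (43.76, 46.64), width = 2 · t* · s/√n = 2.88
95% CI: t* = 2.008, (43.47, 46.93), width = 2 · t* · s/√n = 3.45

The 95% CI is wider by 3.45 - 2.88 = 0.57.
Higher confidence requires a wider interval.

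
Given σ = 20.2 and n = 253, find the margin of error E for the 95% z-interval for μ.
Margin of error = 2.49

Margin of error = z* · σ/√n
= 1.960 · 20.2/√253
= 1.960 · 20.2/15.9060
= 2.49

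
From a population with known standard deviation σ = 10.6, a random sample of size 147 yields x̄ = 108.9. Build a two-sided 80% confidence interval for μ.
(107.78, 110.02)

z-interval (σ known):
z* = 1.282 for 80% confidence

Margin of error = z* · σ/√n = 1.282 · 10.6/√147 = 1.12

CI: (108.9 - 1.12, 108.9 + 1.12) = (107.78, 110.02)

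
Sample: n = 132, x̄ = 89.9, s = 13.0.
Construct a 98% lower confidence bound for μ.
μ ≥ 87.55

Lower bound (one-sided):
t* = 2.074 (one-sided for 98%)
Lower bound = x̄ - t* · s/√n = 89.9 - 2.074 · 13.0/√132 = 87.55

We are 98% confident that μ ≥ 87.55.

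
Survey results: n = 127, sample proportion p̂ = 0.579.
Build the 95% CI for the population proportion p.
(0.493, 0.665)

Proportion CI:
SE = √(p̂(1-p̂)/n) = √(0.579 · 0.421 / 127) = 0.04381

z* = 1.960
Margin = z* · SE = 1.960 · 0.04381 = 0.0859

CI: 0.579 ± 0.0859 = (0.493, 0.665)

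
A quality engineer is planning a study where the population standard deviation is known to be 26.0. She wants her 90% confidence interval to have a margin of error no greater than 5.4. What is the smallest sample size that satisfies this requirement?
n ≥ 63

For margin E ≤ 5.4:
n ≥ (z* · σ / E)²
n ≥ (1.645 · 26.0 / 5.4)²
n ≥ 62.73

Minimum n = 63 (rounding up)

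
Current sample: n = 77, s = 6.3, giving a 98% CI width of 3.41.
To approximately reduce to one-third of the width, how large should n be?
n ≈ 693

CI width ∝ 1/√n
To reduce width by factor 3, need √n to grow by 3 → need 3² = 9 times as many samples.

Current: n = 77, width = 3.41
New: n = 693, width ≈ 1.12

Width reduced by factor of 3.41/1.12 = 3.04.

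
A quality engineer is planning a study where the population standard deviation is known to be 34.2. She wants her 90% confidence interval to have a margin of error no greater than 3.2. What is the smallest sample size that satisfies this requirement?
n ≥ 310

For margin E ≤ 3.2:
n ≥ (z* · σ / E)²
n ≥ (1.645 · 34.2 / 3.2)²
n ≥ 309.09

Minimum n = 310 (rounding up)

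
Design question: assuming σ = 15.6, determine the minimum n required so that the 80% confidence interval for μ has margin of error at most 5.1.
n ≥ 16

For margin E ≤ 5.1:
n ≥ (z* · σ / E)²
n ≥ (1.282 · 15.6 / 5.1)²
n ≥ 15.38

Minimum n = 16 (rounding up)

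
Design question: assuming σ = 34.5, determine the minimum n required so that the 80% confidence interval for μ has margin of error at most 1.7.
n ≥ 677

For margin E ≤ 1.7:
n ≥ (z* · σ / E)²
n ≥ (1.282 · 34.5 / 1.7)²
n ≥ 676.89

Minimum n = 677 (rounding up)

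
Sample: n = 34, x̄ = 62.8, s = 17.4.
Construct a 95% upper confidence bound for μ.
μ ≤ 67.85

Upper bound (one-sided):
t* = 1.692 (one-sided for 95%)
Upper bound = x̄ + t* · s/√n = 62.8 + 1.692 · 17.4/√34 = 67.85

We are 95% confident that μ ≤ 67.85.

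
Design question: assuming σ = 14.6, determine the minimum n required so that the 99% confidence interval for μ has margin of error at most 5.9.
n ≥ 41

For margin E ≤ 5.9:
n ≥ (z* · σ / E)²
n ≥ (2.576 · 14.6 / 5.9)²
n ≥ 40.63

Minimum n = 41 (rounding up)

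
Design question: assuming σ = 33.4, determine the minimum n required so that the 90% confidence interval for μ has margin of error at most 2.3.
n ≥ 571

For margin E ≤ 2.3:
n ≥ (z* · σ / E)²
n ≥ (1.645 · 33.4 / 2.3)²
n ≥ 570.65

Minimum n = 571 (rounding up)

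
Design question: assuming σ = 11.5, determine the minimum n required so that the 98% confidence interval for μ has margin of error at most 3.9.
n ≥ 48

For margin E ≤ 3.9:
n ≥ (z* · σ / E)²
n ≥ (2.326 · 11.5 / 3.9)²
n ≥ 47.04

Minimum n = 48 (rounding up)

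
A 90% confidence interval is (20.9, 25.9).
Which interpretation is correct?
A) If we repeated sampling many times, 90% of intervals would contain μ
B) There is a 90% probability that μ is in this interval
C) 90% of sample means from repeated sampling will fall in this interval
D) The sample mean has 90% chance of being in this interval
A

A) Correct — this is the frequentist long-run coverage interpretation.
B) Wrong — μ is fixed; the randomness lives in the interval, not in μ.
C) Wrong — coverage applies to intervals containing μ, not to future x̄ values.
D) Wrong — x̄ is observed and sits in the interval by construction.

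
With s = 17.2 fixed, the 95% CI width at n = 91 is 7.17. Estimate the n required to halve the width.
n ≈ 364

CI width ∝ 1/√n
To reduce width by factor 2, need √n to grow by 2 → need 2² = 4 times as many samples.

Current: n = 91, width = 7.17
New: n = 364, width ≈ 3.55

Width reduced by factor of 7.17/3.55 = 2.02.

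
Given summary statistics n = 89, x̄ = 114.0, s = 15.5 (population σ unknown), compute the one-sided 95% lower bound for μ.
μ ≥ 111.27

Lower bound (one-sided):
t* = 1.662 (one-sided for 95%)
Lower bound = x̄ - t* · s/√n = 114.0 - 1.662 · 15.5/√89 = 111.27

We are 95% confident that μ ≥ 111.27.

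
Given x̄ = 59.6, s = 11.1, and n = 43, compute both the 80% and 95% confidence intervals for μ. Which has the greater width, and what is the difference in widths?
95% CI is wider by 2.42

df = 42
80% CI: t* = 1.302, (57.40, 61.80), width = 2 · t* · s/√n = 4.41
95% CI: t* = 2.018, (56.18, 63.02), width = 2 · t* · s/√n = 6.83

The 95% CI is wider by 6.83 - 4.41 = 2.42.
Higher confidence requires a wider interval.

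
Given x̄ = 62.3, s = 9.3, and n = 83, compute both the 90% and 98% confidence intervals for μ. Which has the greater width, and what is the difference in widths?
98% CI is wider by 1.44

df = 82
90% CI: t* = 1.664, (60.60, 64.00), width = 2 · t* · s/√n = 3.40
98% CI: t* = 2.373, (59.88, 64.72), width = 2 · t* · s/√n = 4.84

The 98% CI is wider by 4.84 - 3.40 = 1.44.
Higher confidence requires a wider interval.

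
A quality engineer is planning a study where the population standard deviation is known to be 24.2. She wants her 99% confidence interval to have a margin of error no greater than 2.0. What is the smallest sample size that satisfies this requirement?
n ≥ 972

For margin E ≤ 2.0:
n ≥ (z* · σ / E)²
n ≥ (2.576 · 24.2 / 2.0)²
n ≥ 971.54

Minimum n = 972 (rounding up)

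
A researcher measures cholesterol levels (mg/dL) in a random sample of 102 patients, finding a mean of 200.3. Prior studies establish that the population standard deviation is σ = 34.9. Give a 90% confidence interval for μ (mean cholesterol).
(194.62, 205.98)

z-interval (σ known):
z* = 1.645 for 90% confidence

Margin of error = z* · σ/√n = 1.645 · 34.9/√102 = 5.68

CI: (200.3 - 5.68, 200.3 + 5.68) = (194.62, 205.98)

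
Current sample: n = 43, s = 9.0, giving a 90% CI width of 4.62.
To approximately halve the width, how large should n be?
n ≈ 172

CI width ∝ 1/√n
To reduce width by factor 2, need √n to grow by 2 → need 2² = 4 times as many samples.

Current: n = 43, width = 4.62
New: n = 172, width ≈ 2.27

Width reduced by factor of 4.62/2.27 = 2.04.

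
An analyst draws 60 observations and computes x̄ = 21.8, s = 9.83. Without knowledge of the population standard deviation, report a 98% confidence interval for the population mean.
(18.77, 24.83)

t-interval (σ unknown):
df = n - 1 = 59
t* = 2.391 for 98% confidence

Margin of error = t* · s/√n = 2.391 · 9.83/√60 = 3.03

CI: (18.77, 24.83)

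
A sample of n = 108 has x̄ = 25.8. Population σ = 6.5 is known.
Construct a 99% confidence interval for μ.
(24.19, 27.41)

z-interval (σ known):
z* = 2.576 for 99% confidence

Margin of error = z* · σ/√n = 2.576 · 6.5/√108 = 1.61

CI: (25.8 - 1.61, 25.8 + 1.61) = (24.19, 27.41)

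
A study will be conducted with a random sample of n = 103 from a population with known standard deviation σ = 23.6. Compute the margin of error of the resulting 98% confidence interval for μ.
Margin of error = 5.41

Margin of error = z* · σ/√n
= 2.326 · 23.6/√103
= 2.326 · 23.6/10.1489
= 5.41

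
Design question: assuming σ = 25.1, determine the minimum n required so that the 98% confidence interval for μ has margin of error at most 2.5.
n ≥ 546

For margin E ≤ 2.5:
n ≥ (z* · σ / E)²
n ≥ (2.326 · 25.1 / 2.5)²
n ≥ 545.36

Minimum n = 546 (rounding up)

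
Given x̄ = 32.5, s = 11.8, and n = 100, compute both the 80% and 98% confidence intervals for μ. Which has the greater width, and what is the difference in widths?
98% CI is wider by 2.54

df = 99
80% CI: t* = 1.290, (30.98, 34.02), width = 2 · t* · s/√n = 3.04
98% CI: t* = 2.365, (29.71, 35.29), width = 2 · t* · s/√n = 5.58

The 98% CI is wider by 5.58 - 3.04 = 2.54.
Higher confidence requires a wider interval.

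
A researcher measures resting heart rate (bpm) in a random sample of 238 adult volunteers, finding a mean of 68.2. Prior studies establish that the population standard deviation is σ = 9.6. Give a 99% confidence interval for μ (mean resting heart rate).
(66.60, 69.80)

z-interval (σ known):
z* = 2.576 for 99% confidence

Margin of error = z* · σ/√n = 2.576 · 9.6/√238 = 1.60

CI: (68.2 - 1.60, 68.2 + 1.60) = (66.60, 69.80)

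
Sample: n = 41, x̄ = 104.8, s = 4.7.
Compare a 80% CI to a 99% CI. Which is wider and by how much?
99% CI is wider by 2.06

df = 40
80% CI: t* = 1.303, (103.84, 105.76), width = 2 · t* · s/√n = 1.91
99% CI: t* = 2.704, (102.82, 106.78), width = 2 · t* · s/√n = 3.97

The 99% CI is wider by 3.97 - 1.91 = 2.06.
Higher confidence requires a wider interval.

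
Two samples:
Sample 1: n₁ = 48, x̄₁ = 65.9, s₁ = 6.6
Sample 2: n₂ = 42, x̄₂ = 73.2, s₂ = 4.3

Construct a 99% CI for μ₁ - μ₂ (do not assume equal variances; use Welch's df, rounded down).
(-10.36, -4.24)

Difference: x̄₁ - x̄₂ = -7.30
SE = √(s₁²/n₁ + s₂²/n₂) = √(6.6²/48 + 4.3²/42) = 1.1609
df = 81.64 → 81 (Welch–Satterthwaite, rounded down)
t* = 2.638

CI: -7.30 ± 2.638 · 1.1609 = -7.30 ± 3.06 = (-10.36, -4.24)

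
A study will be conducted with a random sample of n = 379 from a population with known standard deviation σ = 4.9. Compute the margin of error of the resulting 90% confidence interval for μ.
Margin of error = 0.41

Margin of error = z* · σ/√n
= 1.645 · 4.9/√379
= 1.645 · 4.9/19.4679
= 0.41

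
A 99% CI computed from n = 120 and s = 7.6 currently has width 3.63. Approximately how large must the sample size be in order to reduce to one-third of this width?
n ≈ 1080

CI width ∝ 1/√n
To reduce width by factor 3, need √n to grow by 3 → need 3² = 9 times as many samples.

Current: n = 120, width = 3.63
New: n = 1080, width ≈ 1.19

Width reduced by factor of 3.63/1.19 = 3.05.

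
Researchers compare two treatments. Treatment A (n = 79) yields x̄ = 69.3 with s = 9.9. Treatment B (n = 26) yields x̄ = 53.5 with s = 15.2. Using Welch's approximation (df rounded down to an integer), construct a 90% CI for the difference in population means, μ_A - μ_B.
(10.41, 21.19)

Difference: x̄₁ - x̄₂ = 15.80
SE = √(s₁²/n₁ + s₂²/n₂) = √(9.9²/79 + 15.2²/26) = 3.1823
df = 32.27 → 32 (Welch–Satterthwaite, rounded down)
t* = 1.694

CI: 15.80 ± 1.694 · 3.1823 = 15.80 ± 5.39 = (10.41, 21.19)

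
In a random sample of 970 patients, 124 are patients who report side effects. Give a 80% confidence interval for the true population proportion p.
(0.114, 0.142)

Proportion CI:
p̂ = 124/970 = 0.12784
SE = √(p̂(1-p̂)/n) = √(0.12784 · 0.87216 / 970) = 0.01072

z* = 1.282
Margin = z* · SE = 1.282 · 0.01072 = 0.0137

CI: 0.12784 ± 0.0137 = (0.114, 0.142)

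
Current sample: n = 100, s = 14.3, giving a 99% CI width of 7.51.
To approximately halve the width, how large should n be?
n ≈ 400

CI width ∝ 1/√n
To reduce width by factor 2, need √n to grow by 2 → need 2² = 4 times as many samples.

Current: n = 100, width = 7.51
New: n = 400, width ≈ 3.70

Width reduced by factor of 7.51/3.70 = 2.03.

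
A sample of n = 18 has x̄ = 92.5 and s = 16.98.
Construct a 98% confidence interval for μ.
(82.23, 102.77)

t-interval (σ unknown):
df = n - 1 = 17
t* = 2.567 for 98% confidence

Margin of error = t* · s/√n = 2.567 · 16.98/√18 = 10.27

CI: (82.23, 102.77)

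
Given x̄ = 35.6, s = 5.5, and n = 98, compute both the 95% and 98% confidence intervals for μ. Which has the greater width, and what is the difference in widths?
98% CI is wider by 0.42

df = 97
95% CI: t* = 1.985, (34.50, 36.70), width = 2 · t* · s/√n = 2.21
98% CI: t* = 2.365, (34.29, 36.91), width = 2 · t* · s/√n = 2.63

The 98% CI is wider by 2.63 - 2.21 = 0.42.
Higher confidence requires a wider interval.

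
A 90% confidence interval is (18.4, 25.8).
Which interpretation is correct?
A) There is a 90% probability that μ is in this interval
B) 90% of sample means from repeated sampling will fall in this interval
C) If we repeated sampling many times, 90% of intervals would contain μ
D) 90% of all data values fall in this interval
C

A) Wrong — μ is fixed; the randomness lives in the interval, not in μ.
B) Wrong — coverage applies to intervals containing μ, not to future x̄ values.
C) Correct — this is the frequentist long-run coverage interpretation.
D) Wrong — a CI is about the parameter μ, not individual data values.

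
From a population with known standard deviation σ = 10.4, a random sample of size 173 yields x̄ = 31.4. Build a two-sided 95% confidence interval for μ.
(29.85, 32.95)

z-interval (σ known):
z* = 1.960 for 95% confidence

Margin of error = z* · σ/√n = 1.960 · 10.4/√173 = 1.55

CI: (31.4 - 1.55, 31.4 + 1.55) = (29.85, 32.95)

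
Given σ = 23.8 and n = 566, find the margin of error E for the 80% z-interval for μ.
Margin of error = 1.28

Margin of error = z* · σ/√n
= 1.282 · 23.8/√566
= 1.282 · 23.8/23.7908
= 1.28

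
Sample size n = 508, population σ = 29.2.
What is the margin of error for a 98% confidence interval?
Margin of error = 3.01

Margin of error = z* · σ/√n
= 2.326 · 29.2/√508
= 2.326 · 29.2/22.5389
= 3.01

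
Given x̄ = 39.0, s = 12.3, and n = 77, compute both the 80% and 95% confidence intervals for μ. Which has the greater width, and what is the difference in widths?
95% CI is wider by 1.96

df = 76
80% CI: t* = 1.293, (37.19, 40.81), width = 2 · t* · s/√n = 3.62
95% CI: t* = 1.992, (36.21, 41.79), width = 2 · t* · s/√n = 5.58

The 95% CI is wider by 5.58 - 3.62 = 1.96.
Higher confidence requires a wider interval.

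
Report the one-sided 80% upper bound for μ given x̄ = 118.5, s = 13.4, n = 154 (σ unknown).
μ ≤ 119.41

Upper bound (one-sided):
t* = 0.844 (one-sided for 80%)
Upper bound = x̄ + t* · s/√n = 118.5 + 0.844 · 13.4/√154 = 119.41

We are 80% confident that μ ≤ 119.41.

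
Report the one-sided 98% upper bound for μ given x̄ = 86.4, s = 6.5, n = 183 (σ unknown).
μ ≤ 87.39

Upper bound (one-sided):
t* = 2.069 (one-sided for 98%)
Upper bound = x̄ + t* · s/√n = 86.4 + 2.069 · 6.5/√183 = 87.39

We are 98% confident that μ ≤ 87.39.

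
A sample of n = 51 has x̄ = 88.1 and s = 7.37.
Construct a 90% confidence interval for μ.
(86.37, 89.83)

t-interval (σ unknown):
df = n - 1 = 50
t* = 1.676 for 90% confidence

Margin of error = t* · s/√n = 1.676 · 7.37/√51 = 1.73

CI: (86.37, 89.83)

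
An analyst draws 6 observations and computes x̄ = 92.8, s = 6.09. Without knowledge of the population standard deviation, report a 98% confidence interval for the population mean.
(84.43, 101.17)

t-interval (σ unknown):
df = n - 1 = 5
t* = 3.365 for 98% confidence

Margin of error = t* · s/√n = 3.365 · 6.09/√6 = 8.37

CI: (84.43, 101.17)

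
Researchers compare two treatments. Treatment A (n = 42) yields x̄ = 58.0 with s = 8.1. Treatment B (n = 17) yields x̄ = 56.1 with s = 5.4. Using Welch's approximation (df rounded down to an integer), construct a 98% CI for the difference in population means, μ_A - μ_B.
(-2.47, 6.27)

Difference: x̄₁ - x̄₂ = 1.90
SE = √(s₁²/n₁ + s₂²/n₂) = √(8.1²/42 + 5.4²/17) = 1.8104
df = 44.13 → 44 (Welch–Satterthwaite, rounded down)
t* = 2.414

CI: 1.90 ± 2.414 · 1.8104 = 1.90 ± 4.37 = (-2.47, 6.27)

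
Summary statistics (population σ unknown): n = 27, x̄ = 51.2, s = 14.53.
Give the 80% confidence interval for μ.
(47.52, 54.88)

t-interval (σ unknown):
df = n - 1 = 26
t* = 1.315 for 80% confidence

Margin of error = t* · s/√n = 1.315 · 14.53/√27 = 3.68

CI: (47.52, 54.88)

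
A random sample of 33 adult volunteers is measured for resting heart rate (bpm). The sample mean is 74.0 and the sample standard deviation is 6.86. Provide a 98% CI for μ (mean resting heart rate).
(71.08, 76.92)

t-interval (σ unknown):
df = n - 1 = 32
t* = 2.449 for 98% confidence

Margin of error = t* · s/√n = 2.449 · 6.86/√33 = 2.92

CI: (71.08, 76.92)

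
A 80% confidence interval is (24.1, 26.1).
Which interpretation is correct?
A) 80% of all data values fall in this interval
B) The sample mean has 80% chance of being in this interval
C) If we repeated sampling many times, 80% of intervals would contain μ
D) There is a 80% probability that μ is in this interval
C

A) Wrong — a CI is about the parameter μ, not individual data values.
B) Wrong — x̄ is observed and sits in the interval by construction.
C) Correct — this is the frequentist long-run coverage interpretation.
D) Wrong — μ is fixed; the randomness lives in the interval, not in μ.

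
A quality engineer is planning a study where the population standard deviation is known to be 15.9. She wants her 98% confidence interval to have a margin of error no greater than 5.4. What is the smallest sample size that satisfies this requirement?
n ≥ 47

For margin E ≤ 5.4:
n ≥ (z* · σ / E)²
n ≥ (2.326 · 15.9 / 5.4)²
n ≥ 46.91

Minimum n = 47 (rounding up)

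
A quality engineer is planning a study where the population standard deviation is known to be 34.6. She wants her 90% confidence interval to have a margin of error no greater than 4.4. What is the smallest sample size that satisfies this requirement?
n ≥ 168

For margin E ≤ 4.4:
n ≥ (z* · σ / E)²
n ≥ (1.645 · 34.6 / 4.4)²
n ≥ 167.33

Minimum n = 168 (rounding up)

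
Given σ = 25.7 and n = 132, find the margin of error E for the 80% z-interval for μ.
Margin of error = 2.87

Margin of error = z* · σ/√n
= 1.282 · 25.7/√132
= 1.282 · 25.7/11.4891
= 2.87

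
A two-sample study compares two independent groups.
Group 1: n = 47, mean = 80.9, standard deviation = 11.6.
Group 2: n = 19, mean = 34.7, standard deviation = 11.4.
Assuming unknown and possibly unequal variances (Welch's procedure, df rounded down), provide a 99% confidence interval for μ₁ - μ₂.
(37.69, 54.71)

Difference: x̄₁ - x̄₂ = 46.20
SE = √(s₁²/n₁ + s₂²/n₂) = √(11.6²/47 + 11.4²/19) = 3.1150
df = 33.90 → 33 (Welch–Satterthwaite, rounded down)
t* = 2.733

CI: 46.20 ± 2.733 · 3.1150 = 46.20 ± 8.51 = (37.69, 54.71)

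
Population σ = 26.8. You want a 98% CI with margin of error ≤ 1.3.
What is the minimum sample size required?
n ≥ 2300

For margin E ≤ 1.3:
n ≥ (z* · σ / E)²
n ≥ (2.326 · 26.8 / 1.3)²
n ≥ 2299.34

Minimum n = 2300 (rounding up)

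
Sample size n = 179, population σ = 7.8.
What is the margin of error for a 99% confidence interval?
Margin of error = 1.50

Margin of error = z* · σ/√n
= 2.576 · 7.8/√179
= 2.576 · 7.8/13.3791
= 1.50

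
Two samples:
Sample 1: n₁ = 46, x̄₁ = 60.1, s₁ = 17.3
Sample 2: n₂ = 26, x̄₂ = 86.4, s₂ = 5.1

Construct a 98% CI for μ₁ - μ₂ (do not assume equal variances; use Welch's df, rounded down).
(-32.86, -19.74)

Difference: x̄₁ - x̄₂ = -26.30
SE = √(s₁²/n₁ + s₂²/n₂) = √(17.3²/46 + 5.1²/26) = 2.7398
df = 57.46 → 57 (Welch–Satterthwaite, rounded down)
t* = 2.394

CI: -26.30 ± 2.394 · 2.7398 = -26.30 ± 6.56 = (-32.86, -19.74)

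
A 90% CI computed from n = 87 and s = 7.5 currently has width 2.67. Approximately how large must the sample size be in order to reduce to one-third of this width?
n ≈ 783

CI width ∝ 1/√n
To reduce width by factor 3, need √n to grow by 3 → need 3² = 9 times as many samples.

Current: n = 87, width = 2.67
New: n = 783, width ≈ 0.88

Width reduced by factor of 2.67/0.88 = 3.03.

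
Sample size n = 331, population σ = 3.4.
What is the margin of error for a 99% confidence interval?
Margin of error = 0.48

Margin of error = z* · σ/√n
= 2.576 · 3.4/√331
= 2.576 · 3.4/18.1934
= 0.48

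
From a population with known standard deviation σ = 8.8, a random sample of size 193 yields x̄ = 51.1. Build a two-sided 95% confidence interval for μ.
(49.86, 52.34)

z-interval (σ known):
z* = 1.960 for 95% confidence

Margin of error = z* · σ/√n = 1.960 · 8.8/√193 = 1.24

CI: (51.1 - 1.24, 51.1 + 1.24) = (49.86, 52.34)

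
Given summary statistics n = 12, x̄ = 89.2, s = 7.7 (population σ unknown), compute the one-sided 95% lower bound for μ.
μ ≥ 85.21

Lower bound (one-sided):
t* = 1.796 (one-sided for 95%)
Lower bound = x̄ - t* · s/√n = 89.2 - 1.796 · 7.7/√12 = 85.21

We are 95% confident that μ ≥ 85.21.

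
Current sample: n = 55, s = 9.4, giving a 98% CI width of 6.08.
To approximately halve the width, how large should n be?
n ≈ 220

CI width ∝ 1/√n
To reduce width by factor 2, need √n to grow by 2 → need 2² = 4 times as many samples.

Current: n = 55, width = 6.08
New: n = 220, width ≈ 2.97

Width reduced by factor of 6.08/2.97 = 2.05.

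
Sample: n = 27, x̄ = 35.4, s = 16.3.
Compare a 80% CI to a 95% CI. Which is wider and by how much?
95% CI is wider by 4.65

df = 26
80% CI: t* = 1.315, (31.27, 39.53), width = 2 · t* · s/√n = 8.25
95% CI: t* = 2.056, (28.95, 41.85), width = 2 · t* · s/√n = 12.90

The 95% CI is wider by 12.90 - 8.25 = 4.65.
Higher confidence requires a wider interval.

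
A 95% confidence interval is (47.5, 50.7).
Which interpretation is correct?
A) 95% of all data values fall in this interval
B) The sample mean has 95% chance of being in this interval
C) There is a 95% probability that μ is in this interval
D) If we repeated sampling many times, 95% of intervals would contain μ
D

A) Wrong — a CI is about the parameter μ, not individual data values.
B) Wrong — x̄ is observed and sits in the interval by construction.
C) Wrong — μ is fixed; the randomness lives in the interval, not in μ.
D) Correct — this is the frequentist long-run coverage interpretation.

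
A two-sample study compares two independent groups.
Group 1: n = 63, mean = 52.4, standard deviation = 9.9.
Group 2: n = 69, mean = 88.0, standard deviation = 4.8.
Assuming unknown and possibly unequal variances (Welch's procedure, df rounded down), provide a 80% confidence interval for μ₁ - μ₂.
(-37.37, -33.83)

Difference: x̄₁ - x̄₂ = -35.60
SE = √(s₁²/n₁ + s₂²/n₂) = √(9.9²/63 + 4.8²/69) = 1.3746
df = 87.78 → 87 (Welch–Satterthwaite, rounded down)
t* = 1.291

CI: -35.60 ± 1.291 · 1.3746 = -35.60 ± 1.77 = (-37.37, -33.83)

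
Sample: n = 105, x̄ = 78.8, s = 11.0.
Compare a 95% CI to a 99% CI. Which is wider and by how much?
99% CI is wider by 1.37

df = 104
95% CI: t* = 1.983, (76.67, 80.93), width = 2 · t* · s/√n = 4.26
99% CI: t* = 2.624, (75.98, 81.62), width = 2 · t* · s/√n = 5.63

The 99% CI is wider by 5.63 - 4.26 = 1.37.
Higher confidence requires a wider interval.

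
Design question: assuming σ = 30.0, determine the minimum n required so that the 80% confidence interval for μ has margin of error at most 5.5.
n ≥ 49

For margin E ≤ 5.5:
n ≥ (z* · σ / E)²
n ≥ (1.282 · 30.0 / 5.5)²
n ≥ 48.90

Minimum n = 49 (rounding up)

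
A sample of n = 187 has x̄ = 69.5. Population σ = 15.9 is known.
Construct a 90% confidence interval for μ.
(67.59, 71.41)

z-interval (σ known):
z* = 1.645 for 90% confidence

Margin of error = z* · σ/√n = 1.645 · 15.9/√187 = 1.91

CI: (69.5 - 1.91, 69.5 + 1.91) = (67.59, 71.41)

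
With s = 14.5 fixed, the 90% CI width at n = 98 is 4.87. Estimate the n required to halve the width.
n ≈ 392

CI width ∝ 1/√n
To reduce width by factor 2, need √n to grow by 2 → need 2² = 4 times as many samples.

Current: n = 98, width = 4.87
New: n = 392, width ≈ 2.42

Width reduced by factor of 4.87/2.42 = 2.01.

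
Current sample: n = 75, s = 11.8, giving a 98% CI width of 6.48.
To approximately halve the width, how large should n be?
n ≈ 300

CI width ∝ 1/√n
To reduce width by factor 2, need √n to grow by 2 → need 2² = 4 times as many samples.

Current: n = 75, width = 6.48
New: n = 300, width ≈ 3.19

Width reduced by factor of 6.48/3.19 = 2.03.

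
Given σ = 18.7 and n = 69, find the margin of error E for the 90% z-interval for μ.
Margin of error = 3.70

Margin of error = z* · σ/√n
= 1.645 · 18.7/√69
= 1.645 · 18.7/8.3066
= 3.70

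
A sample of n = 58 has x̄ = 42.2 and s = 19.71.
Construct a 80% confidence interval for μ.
(38.84, 45.56)

t-interval (σ unknown):
df = n - 1 = 57
t* = 1.297 for 80% confidence

Margin of error = t* · s/√n = 1.297 · 19.71/√58 = 3.36

CI: (38.84, 45.56)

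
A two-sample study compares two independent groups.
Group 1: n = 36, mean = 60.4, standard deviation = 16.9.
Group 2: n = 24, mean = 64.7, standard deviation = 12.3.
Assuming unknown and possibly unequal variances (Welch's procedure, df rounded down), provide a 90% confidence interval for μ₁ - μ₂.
(-10.61, 2.01)

Difference: x̄₁ - x̄₂ = -4.30
SE = √(s₁²/n₁ + s₂²/n₂) = √(16.9²/36 + 12.3²/24) = 3.7732
df = 57.49 → 57 (Welch–Satterthwaite, rounded down)
t* = 1.672

CI: -4.30 ± 1.672 · 3.7732 = -4.30 ± 6.31 = (-10.61, 2.01)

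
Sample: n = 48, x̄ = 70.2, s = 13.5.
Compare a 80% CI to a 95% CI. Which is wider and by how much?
95% CI is wider by 2.77

df = 47
80% CI: t* = 1.300, (67.67, 72.73), width = 2 · t* · s/√n = 5.07
95% CI: t* = 2.012, (66.28, 74.12), width = 2 · t* · s/√n = 7.84

The 95% CI is wider by 7.84 - 5.07 = 2.77.
Higher confidence requires a wider interval.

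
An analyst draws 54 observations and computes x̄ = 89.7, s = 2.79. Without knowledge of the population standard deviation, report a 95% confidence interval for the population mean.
(88.94, 90.46)

t-interval (σ unknown):
df = n - 1 = 53
t* = 2.006 for 95% confidence

Margin of error = t* · s/√n = 2.006 · 2.79/√54 = 0.76

CI: (88.94, 90.46)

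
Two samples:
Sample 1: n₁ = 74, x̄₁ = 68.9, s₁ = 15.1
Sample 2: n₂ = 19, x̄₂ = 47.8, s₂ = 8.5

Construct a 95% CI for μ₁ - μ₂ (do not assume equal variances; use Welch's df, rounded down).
(15.83, 26.37)

Difference: x̄₁ - x̄₂ = 21.10
SE = √(s₁²/n₁ + s₂²/n₂) = √(15.1²/74 + 8.5²/19) = 2.6237
df = 50.77 → 50 (Welch–Satterthwaite, rounded down)
t* = 2.009

CI: 21.10 ± 2.009 · 2.6237 = 21.10 ± 5.27 = (15.83, 26.37)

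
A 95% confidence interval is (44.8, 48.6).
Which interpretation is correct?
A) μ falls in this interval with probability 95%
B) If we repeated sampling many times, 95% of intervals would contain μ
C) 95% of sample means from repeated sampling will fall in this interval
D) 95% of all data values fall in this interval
B

A) Wrong — μ is fixed; the randomness lives in the interval, not in μ.
B) Correct — this is the frequentist long-run coverage interpretation.
C) Wrong — coverage applies to intervals containing μ, not to future x̄ values.
D) Wrong — a CI is about the parameter μ, not individual data values.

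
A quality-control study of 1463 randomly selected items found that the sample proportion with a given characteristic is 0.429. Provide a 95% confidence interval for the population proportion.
(0.404, 0.454)

Proportion CI:
SE = √(p̂(1-p̂)/n) = √(0.429 · 0.571 / 1463) = 0.01294

z* = 1.960
Margin = z* · SE = 1.960 · 0.01294 = 0.0254

CI: 0.429 ± 0.0254 = (0.404, 0.454)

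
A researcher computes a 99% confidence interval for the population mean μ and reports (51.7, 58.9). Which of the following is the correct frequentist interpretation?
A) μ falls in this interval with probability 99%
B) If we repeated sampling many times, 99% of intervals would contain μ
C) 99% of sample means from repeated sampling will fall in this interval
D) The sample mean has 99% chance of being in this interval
B

A) Wrong — μ is fixed; the randomness lives in the interval, not in μ.
B) Correct — this is the frequentist long-run coverage interpretation.
C) Wrong — coverage applies to intervals containing μ, not to future x̄ values.
D) Wrong — x̄ is observed and sits in the interval by construction.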